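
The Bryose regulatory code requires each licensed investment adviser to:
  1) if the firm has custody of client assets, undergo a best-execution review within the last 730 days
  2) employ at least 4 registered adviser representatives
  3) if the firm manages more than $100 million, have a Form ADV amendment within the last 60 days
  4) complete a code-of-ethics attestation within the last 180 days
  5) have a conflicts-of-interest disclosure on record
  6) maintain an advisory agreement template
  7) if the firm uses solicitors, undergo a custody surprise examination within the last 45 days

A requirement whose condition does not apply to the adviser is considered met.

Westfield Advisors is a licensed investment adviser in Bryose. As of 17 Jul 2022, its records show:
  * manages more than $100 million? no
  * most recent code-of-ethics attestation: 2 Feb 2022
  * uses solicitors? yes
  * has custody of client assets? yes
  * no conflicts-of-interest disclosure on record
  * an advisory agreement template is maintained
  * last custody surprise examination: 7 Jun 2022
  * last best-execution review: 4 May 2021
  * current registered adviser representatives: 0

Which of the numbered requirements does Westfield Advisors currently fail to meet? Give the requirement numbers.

2, 5

1. condition 'has custody of client assets' holds; best-execution review 439 days ago vs limit 730 → met
2. registered adviser representatives 0 < 4 → not met
3. condition 'manages more than $100 million' does not hold → requirement n/a → met
4. code-of-ethics attestation 165 days ago vs limit 180 → met
5. conflicts-of-interest disclosure absent → not met
6. advisory agreement template present → met
7. condition 'uses solicitors' holds; custody surprise examination 40 days ago vs limit 45 → met
Not met: 2, 5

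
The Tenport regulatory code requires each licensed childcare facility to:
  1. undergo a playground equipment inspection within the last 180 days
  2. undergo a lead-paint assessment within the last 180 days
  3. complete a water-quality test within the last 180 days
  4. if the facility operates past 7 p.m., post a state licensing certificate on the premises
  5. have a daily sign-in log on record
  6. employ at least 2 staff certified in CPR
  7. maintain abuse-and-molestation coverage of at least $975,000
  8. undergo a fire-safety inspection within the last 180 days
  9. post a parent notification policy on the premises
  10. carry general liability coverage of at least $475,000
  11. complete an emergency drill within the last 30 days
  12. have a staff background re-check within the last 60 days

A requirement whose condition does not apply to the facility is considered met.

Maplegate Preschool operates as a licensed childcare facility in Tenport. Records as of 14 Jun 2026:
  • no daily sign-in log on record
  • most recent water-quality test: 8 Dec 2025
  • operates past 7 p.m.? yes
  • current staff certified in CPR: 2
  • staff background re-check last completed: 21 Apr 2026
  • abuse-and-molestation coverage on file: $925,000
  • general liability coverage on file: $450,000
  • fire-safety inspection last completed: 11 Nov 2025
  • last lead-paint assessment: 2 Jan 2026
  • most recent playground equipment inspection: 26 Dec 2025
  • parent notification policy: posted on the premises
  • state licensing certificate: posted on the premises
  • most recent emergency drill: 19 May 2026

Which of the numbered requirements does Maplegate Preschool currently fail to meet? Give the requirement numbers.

3, 5, 7, 8, 10

1. playground equipment inspection 170 days ago vs limit 180 → met
2. lead-paint assessment 163 days ago vs limit 180 → met
3. water-quality test 188 days ago vs limit 180 → not met
4. condition 'operates past 7 p.m.' holds; state licensing certificate present → met
5. daily sign-in log absent → not met
6. staff certified in CPR 2 ≥ 2 → met
7. abuse-and-molestation coverage $925,000 < $975,000 → not met
8. fire-safety inspection 215 days ago vs limit 180 → not met
9. parent notification policy present → met
10. general liability coverage $450,000 < $475,000 → not met
11. emergency drill 26 days ago vs limit 30 → met
12. staff background re-check 54 days ago vs limit 60 → met
Not met: 3, 5, 7, 8, 10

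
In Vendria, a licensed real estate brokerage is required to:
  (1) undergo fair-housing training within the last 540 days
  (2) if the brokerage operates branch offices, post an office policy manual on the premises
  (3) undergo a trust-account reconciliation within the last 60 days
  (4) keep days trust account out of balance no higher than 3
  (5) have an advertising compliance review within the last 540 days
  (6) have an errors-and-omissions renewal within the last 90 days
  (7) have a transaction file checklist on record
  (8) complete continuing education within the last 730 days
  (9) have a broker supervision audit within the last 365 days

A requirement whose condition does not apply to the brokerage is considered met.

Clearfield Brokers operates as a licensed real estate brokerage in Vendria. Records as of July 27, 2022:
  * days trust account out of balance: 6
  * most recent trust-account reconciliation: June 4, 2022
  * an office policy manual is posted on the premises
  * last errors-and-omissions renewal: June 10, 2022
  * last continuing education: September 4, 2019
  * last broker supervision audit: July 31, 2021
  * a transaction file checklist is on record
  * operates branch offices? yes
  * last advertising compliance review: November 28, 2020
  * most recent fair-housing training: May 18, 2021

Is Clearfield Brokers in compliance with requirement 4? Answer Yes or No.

No

4. days trust account out of balance 6 > 3 → not met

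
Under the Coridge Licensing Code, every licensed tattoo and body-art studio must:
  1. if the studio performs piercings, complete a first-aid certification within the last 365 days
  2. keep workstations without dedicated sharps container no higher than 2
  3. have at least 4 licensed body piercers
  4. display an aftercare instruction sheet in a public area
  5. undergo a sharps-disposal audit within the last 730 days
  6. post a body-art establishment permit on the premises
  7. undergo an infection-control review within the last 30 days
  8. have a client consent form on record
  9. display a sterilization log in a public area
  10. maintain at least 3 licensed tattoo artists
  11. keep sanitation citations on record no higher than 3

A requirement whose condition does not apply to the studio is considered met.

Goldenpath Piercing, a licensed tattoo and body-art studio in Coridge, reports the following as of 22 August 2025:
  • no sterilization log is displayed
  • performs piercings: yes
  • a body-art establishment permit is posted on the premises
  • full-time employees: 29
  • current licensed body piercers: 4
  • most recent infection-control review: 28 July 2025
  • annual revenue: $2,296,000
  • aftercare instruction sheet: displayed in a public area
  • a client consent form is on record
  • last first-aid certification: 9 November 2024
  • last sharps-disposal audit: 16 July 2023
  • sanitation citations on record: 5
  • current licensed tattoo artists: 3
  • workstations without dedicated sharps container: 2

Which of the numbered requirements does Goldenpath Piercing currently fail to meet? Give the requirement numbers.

1. condition 'performs piercings' holds; first-aid certification 286 days ago vs limit 365 → met
2. workstations without dedicated sharps container 2 ≤ 2 → met
3. licensed body piercers 4 ≥ 4 → met
4. aftercare instruction sheet present → met
5. sharps-disposal audit 768 days ago vs limit 730 → not met
6. body-art establishment permit present → met
7. infection-control review 25 days ago vs limit 30 → met
8. client consent form present → met
9. sterilization log absent → not met
10. licensed tattoo artists 3 ≥ 3 → met
11. sanitation citations on record 5 > 3 → not met
Not met: 5, 9, 11

5, 9, 11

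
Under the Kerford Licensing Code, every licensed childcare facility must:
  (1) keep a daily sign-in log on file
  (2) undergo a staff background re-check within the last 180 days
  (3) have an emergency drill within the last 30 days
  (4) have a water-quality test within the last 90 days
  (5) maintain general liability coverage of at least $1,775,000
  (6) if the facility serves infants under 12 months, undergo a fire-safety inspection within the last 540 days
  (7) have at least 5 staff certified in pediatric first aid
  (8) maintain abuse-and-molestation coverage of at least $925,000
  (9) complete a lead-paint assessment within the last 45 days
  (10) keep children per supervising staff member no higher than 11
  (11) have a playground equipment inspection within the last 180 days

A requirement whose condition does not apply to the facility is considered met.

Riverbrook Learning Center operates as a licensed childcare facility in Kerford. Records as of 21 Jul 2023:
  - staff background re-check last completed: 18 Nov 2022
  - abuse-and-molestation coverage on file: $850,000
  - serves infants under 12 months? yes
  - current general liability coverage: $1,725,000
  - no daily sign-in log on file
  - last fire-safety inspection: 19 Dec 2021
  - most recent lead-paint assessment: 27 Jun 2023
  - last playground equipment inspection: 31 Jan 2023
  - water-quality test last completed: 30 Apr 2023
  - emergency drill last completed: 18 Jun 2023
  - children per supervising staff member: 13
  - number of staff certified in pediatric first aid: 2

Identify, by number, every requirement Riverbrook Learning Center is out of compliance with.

1. daily sign-in log absent → not met
2. staff background re-check 245 days ago vs limit 180 → not met
3. emergency drill 33 days ago vs limit 30 → not met
4. water-quality test 82 days ago vs limit 90 → met
5. general liability coverage $1,725,000 < $1,775,000 → not met
6. condition 'serves infants under 12 months' holds; fire-safety inspection 579 days ago vs limit 540 → not met
7. staff certified in pediatric first aid 2 < 5 → not met
8. abuse-and-molestation coverage $850,000 < $925,000 → not met
9. lead-paint assessment 24 days ago vs limit 45 → met
10. children per supervising staff member 13 > 11 → not met
11. playground equipment inspection 171 days ago vs limit 180 → met
Not met: 1, 2, 3, 5, 6, 7, 8, 10

1, 2, 3, 5, 6, 7, 8, 10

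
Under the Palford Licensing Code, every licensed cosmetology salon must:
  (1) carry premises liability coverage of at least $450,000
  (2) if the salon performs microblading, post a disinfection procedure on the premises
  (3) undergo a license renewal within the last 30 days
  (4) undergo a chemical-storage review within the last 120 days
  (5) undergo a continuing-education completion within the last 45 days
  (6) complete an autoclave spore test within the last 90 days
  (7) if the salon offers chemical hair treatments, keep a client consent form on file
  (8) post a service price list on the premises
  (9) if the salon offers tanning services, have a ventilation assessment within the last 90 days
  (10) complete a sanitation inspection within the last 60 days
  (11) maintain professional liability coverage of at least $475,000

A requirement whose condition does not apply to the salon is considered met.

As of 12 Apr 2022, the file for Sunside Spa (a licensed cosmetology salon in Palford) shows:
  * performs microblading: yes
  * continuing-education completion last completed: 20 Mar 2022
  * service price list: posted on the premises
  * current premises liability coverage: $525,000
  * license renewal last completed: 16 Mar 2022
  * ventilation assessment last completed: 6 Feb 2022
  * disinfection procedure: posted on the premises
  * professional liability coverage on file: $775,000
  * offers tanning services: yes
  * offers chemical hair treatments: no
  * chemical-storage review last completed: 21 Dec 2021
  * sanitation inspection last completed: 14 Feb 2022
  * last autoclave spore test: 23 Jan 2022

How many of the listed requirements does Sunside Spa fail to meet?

1. premises liability coverage $525,000 ≥ $450,000 → met
2. condition 'performs microblading' holds; disinfection procedure present → met
3. license renewal 27 days ago vs limit 30 → met
4. chemical-storage review 112 days ago vs limit 120 → met
5. continuing-education completion 23 days ago vs limit 45 → met
6. autoclave spore test 79 days ago vs limit 90 → met
7. condition 'offers chemical hair treatments' does not hold → requirement n/a → met
8. service price list present → met
9. condition 'offers tanning services' holds; ventilation assessment 65 days ago vs limit 90 → met
10. sanitation inspection 57 days ago vs limit 60 → met
11. professional liability coverage $775,000 ≥ $475,000 → met
Not met: 0 of 11

0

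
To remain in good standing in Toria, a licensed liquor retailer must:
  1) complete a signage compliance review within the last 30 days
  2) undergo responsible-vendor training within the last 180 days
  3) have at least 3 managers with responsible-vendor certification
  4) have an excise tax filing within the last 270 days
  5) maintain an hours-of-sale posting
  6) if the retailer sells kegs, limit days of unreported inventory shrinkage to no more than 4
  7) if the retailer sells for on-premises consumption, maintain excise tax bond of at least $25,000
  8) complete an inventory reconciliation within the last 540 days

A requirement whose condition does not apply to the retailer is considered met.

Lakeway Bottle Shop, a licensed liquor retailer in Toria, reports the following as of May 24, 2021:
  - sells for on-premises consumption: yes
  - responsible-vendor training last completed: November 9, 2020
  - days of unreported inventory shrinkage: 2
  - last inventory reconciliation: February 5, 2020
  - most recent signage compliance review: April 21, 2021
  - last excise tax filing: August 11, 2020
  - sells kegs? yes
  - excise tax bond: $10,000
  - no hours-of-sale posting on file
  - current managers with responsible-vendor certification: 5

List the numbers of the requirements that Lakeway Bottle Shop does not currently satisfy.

1, 2, 4, 5, 7

1. signage compliance review 33 days ago vs limit 30 → not met
2. responsible-vendor training 196 days ago vs limit 180 → not met
3. managers with responsible-vendor certification 5 ≥ 3 → met
4. excise tax filing 286 days ago vs limit 270 → not met
5. hours-of-sale posting absent → not met
6. condition 'sells kegs' holds; days of unreported inventory shrinkage 2 ≤ 4 → met
7. condition 'sells for on-premises consumption' holds; excise tax bond $10,000 < $25,000 → not met
8. inventory reconciliation 474 days ago vs limit 540 → met
Not met: 1, 2, 4, 5, 7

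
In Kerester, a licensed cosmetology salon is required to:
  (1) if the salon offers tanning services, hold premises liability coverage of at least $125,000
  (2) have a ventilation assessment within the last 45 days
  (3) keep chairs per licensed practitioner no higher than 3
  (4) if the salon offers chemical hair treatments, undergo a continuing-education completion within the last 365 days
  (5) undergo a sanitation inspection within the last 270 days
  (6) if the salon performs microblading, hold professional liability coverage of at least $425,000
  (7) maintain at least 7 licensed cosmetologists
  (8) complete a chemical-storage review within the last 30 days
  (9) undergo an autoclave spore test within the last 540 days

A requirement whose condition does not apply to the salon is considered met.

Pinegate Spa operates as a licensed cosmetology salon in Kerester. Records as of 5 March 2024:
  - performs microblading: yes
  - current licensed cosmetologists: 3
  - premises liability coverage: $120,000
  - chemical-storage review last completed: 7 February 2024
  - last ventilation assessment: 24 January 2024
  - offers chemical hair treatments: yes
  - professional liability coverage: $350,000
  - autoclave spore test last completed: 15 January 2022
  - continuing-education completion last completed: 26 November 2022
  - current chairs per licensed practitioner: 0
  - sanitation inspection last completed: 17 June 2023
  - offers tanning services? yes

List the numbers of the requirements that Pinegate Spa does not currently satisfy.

1. condition 'offers tanning services' holds; premises liability coverage $120,000 < $125,000 → not met
2. ventilation assessment 41 days ago vs limit 45 → met
3. chairs per licensed practitioner 0 ≤ 3 → met
4. condition 'offers chemical hair treatments' holds; continuing-education completion 465 days ago vs limit 365 → not met
5. sanitation inspection 262 days ago vs limit 270 → met
6. condition 'performs microblading' holds; professional liability coverage $350,000 < $425,000 → not met
7. licensed cosmetologists 3 < 7 → not met
8. chemical-storage review 27 days ago vs limit 30 → met
9. autoclave spore test 780 days ago vs limit 540 → not met
Not met: 1, 4, 6, 7, 9

1, 4, 6, 7, 9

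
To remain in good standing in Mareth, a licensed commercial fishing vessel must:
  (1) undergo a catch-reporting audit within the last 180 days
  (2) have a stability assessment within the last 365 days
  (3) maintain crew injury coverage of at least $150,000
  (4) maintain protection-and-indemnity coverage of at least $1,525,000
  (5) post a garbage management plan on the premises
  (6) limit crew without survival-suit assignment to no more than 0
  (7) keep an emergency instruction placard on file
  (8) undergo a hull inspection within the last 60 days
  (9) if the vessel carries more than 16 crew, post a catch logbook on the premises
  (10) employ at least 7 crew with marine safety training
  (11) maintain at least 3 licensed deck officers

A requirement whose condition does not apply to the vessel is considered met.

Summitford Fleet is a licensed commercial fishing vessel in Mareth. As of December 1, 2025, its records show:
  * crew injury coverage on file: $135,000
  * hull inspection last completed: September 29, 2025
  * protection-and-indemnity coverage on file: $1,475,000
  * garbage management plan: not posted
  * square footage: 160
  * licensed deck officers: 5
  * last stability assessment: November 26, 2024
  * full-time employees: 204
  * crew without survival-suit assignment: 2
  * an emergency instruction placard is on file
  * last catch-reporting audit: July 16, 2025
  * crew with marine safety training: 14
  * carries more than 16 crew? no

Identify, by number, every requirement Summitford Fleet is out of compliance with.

1. catch-reporting audit 138 days ago vs limit 180 → met
2. stability assessment 370 days ago vs limit 365 → not met
3. crew injury coverage $135,000 < $150,000 → not met
4. protection-and-indemnity coverage $1,475,000 < $1,525,000 → not met
5. garbage management plan absent → not met
6. crew without survival-suit assignment 2 > 0 → not met
7. emergency instruction placard present → met
8. hull inspection 63 days ago vs limit 60 → not met
9. condition 'carries more than 16 crew' does not hold → requirement n/a → met
10. crew with marine safety training 14 ≥ 7 → met
11. licensed deck officers 5 ≥ 3 → met
Not met: 2, 3, 4, 5, 6, 8

2, 3, 4, 5, 6, 8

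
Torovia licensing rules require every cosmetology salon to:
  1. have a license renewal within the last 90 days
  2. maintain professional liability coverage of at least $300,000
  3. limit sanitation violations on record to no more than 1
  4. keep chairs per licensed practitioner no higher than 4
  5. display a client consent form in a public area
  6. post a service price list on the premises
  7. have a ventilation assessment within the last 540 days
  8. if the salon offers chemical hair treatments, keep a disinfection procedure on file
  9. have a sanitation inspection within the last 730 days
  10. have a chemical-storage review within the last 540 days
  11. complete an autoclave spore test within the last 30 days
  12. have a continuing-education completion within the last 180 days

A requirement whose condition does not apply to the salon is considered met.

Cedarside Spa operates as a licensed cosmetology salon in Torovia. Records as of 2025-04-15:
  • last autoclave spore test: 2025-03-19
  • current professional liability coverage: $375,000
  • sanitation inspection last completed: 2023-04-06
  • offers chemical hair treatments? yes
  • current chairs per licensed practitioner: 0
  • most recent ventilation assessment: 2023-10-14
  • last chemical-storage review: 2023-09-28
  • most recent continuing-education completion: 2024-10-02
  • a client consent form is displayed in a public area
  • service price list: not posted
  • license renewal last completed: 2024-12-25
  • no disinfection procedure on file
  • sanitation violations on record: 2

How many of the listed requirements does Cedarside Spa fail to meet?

1. license renewal 111 days ago vs limit 90 → not met
2. professional liability coverage $375,000 ≥ $300,000 → met
3. sanitation violations on record 2 > 1 → not met
4. chairs per licensed practitioner 0 ≤ 4 → met
5. client consent form present → met
6. service price list absent → not met
7. ventilation assessment 549 days ago vs limit 540 → not met
8. condition 'offers chemical hair treatments' holds; disinfection procedure absent → not met
9. sanitation inspection 740 days ago vs limit 730 → not met
10. chemical-storage review 565 days ago vs limit 540 → not met
11. autoclave spore test 27 days ago vs limit 30 → met
12. continuing-education completion 195 days ago vs limit 180 → not met
Not met: 8 of 12

8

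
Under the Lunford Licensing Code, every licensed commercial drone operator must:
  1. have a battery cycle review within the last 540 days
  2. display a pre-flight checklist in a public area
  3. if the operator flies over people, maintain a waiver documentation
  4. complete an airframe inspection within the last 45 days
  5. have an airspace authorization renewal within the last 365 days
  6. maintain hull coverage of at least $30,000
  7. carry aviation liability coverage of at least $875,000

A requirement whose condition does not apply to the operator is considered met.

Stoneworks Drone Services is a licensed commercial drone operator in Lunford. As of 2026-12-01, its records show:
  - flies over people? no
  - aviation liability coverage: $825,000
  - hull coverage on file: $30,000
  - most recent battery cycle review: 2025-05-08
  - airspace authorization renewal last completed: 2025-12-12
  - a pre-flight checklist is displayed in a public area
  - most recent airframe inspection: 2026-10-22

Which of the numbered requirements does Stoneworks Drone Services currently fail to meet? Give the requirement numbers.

1, 7

1. battery cycle review 572 days ago vs limit 540 → not met
2. pre-flight checklist present → met
3. condition 'flies over people' does not hold → requirement n/a → met
4. airframe inspection 40 days ago vs limit 45 → met
5. airspace authorization renewal 354 days ago vs limit 365 → met
6. hull coverage $30,000 ≥ $30,000 → met
7. aviation liability coverage $825,000 < $875,000 → not met
Not met: 1, 7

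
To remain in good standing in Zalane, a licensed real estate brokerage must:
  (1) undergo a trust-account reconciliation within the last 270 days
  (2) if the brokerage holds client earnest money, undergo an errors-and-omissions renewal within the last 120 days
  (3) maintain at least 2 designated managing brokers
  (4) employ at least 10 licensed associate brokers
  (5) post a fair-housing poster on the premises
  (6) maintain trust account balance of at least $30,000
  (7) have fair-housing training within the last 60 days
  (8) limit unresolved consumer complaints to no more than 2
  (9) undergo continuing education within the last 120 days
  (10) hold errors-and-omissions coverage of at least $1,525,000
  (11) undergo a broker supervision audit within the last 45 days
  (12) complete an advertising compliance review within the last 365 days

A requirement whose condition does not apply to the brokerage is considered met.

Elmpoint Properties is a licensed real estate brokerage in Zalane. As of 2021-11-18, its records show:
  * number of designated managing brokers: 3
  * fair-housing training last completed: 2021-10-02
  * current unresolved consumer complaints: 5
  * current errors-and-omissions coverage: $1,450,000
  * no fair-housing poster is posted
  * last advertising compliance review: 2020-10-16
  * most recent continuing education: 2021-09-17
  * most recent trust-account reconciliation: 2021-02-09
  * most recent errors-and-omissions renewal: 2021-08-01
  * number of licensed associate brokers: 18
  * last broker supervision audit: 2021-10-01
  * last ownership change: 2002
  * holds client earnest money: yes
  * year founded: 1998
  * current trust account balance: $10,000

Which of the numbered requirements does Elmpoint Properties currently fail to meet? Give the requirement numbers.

1. trust-account reconciliation 282 days ago vs limit 270 → not met
2. condition 'holds client earnest money' holds; errors-and-omissions renewal 109 days ago vs limit 120 → met
3. designated managing brokers 3 ≥ 2 → met
4. licensed associate brokers 18 ≥ 10 → met
5. fair-housing poster absent → not met
6. trust account balance $10,000 < $30,000 → not met
7. fair-housing training 47 days ago vs limit 60 → met
8. unresolved consumer complaints 5 > 2 → not met
9. continuing education 62 days ago vs limit 120 → met
10. errors-and-omissions coverage $1,450,000 < $1,525,000 → not met
11. broker supervision audit 48 days ago vs limit 45 → not met
12. advertising compliance review 398 days ago vs limit 365 → not met
Not met: 1, 5, 6, 8, 10, 11, 12

1, 5, 6, 8, 10, 11, 12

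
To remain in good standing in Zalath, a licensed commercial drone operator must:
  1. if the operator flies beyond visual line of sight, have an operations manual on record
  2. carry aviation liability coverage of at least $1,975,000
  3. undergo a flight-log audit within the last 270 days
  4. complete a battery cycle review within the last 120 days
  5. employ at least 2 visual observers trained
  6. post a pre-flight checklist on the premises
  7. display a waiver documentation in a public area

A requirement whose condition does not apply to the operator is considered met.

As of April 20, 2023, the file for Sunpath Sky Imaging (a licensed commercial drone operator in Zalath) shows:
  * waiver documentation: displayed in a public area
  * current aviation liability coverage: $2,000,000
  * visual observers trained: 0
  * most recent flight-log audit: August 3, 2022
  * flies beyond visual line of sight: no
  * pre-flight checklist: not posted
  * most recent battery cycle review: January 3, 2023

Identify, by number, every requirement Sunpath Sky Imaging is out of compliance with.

1. condition 'flies beyond visual line of sight' does not hold → requirement n/a → met
2. aviation liability coverage $2,000,000 ≥ $1,975,000 → met
3. flight-log audit 260 days ago vs limit 270 → met
4. battery cycle review 107 days ago vs limit 120 → met
5. visual observers trained 0 < 2 → not met
6. pre-flight checklist absent → not met
7. waiver documentation present → met
Not met: 5, 6

5, 6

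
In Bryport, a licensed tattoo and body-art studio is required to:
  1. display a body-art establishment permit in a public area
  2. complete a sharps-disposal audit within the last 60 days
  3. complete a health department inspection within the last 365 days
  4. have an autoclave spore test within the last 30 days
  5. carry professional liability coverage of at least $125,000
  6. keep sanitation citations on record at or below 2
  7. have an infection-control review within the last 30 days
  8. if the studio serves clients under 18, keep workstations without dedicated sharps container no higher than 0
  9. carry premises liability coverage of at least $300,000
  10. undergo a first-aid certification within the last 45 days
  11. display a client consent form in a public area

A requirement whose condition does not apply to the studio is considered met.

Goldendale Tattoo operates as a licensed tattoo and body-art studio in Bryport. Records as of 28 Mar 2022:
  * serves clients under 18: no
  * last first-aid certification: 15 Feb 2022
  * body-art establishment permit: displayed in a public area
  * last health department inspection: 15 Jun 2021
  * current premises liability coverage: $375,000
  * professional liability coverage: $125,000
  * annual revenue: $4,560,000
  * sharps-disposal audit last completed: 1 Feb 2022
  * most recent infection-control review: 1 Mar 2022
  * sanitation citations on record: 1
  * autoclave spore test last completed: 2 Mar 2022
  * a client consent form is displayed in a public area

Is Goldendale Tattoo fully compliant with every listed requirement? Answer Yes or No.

Yes

1. body-art establishment permit present → met
2. sharps-disposal audit 55 days ago vs limit 60 → met
3. health department inspection 286 days ago vs limit 365 → met
4. autoclave spore test 26 days ago vs limit 30 → met
5. professional liability coverage $125,000 ≥ $125,000 → met
6. sanitation citations on record 1 ≤ 2 → met
7. infection-control review 27 days ago vs limit 30 → met
8. condition 'serves clients under 18' does not hold → requirement n/a → met
9. premises liability coverage $375,000 ≥ $300,000 → met
10. first-aid certification 41 days ago vs limit 45 → met
11. client consent form present → met
All met.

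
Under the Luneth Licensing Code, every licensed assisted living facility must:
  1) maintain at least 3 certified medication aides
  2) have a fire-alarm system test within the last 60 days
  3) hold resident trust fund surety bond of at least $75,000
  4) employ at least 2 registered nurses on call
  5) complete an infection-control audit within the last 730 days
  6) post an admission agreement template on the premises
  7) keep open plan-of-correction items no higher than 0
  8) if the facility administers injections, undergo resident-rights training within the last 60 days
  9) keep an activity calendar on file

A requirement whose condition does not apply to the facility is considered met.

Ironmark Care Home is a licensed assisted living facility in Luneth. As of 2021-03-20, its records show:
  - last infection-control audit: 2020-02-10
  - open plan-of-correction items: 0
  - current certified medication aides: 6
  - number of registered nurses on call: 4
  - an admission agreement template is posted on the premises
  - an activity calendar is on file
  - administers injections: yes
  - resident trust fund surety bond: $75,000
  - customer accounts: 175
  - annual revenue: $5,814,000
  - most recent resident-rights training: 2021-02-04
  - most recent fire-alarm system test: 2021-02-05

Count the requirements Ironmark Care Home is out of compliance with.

1. certified medication aides 6 ≥ 3 → met
2. fire-alarm system test 43 days ago vs limit 60 → met
3. resident trust fund surety bond $75,000 ≥ $75,000 → met
4. registered nurses on call 4 ≥ 2 → met
5. infection-control audit 404 days ago vs limit 730 → met
6. admission agreement template present → met
7. open plan-of-correction items 0 ≤ 0 → met
8. condition 'administers injections' holds; resident-rights training 44 days ago vs limit 60 → met
9. activity calendar present → met
Not met: 0 of 9

0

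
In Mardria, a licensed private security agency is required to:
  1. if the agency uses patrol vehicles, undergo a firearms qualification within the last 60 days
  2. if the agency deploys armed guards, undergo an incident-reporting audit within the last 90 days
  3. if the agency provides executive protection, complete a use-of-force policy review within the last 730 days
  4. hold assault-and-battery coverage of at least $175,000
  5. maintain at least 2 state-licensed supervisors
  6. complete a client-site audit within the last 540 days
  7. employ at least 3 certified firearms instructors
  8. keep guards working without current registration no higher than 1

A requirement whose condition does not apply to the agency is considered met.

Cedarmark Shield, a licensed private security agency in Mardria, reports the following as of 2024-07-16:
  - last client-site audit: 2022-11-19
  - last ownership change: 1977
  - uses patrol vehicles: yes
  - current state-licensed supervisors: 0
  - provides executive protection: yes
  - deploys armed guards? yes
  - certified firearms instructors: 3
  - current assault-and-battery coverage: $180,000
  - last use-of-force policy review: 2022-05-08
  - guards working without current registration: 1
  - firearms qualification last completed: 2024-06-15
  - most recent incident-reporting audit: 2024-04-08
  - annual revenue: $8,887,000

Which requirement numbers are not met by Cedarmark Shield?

2, 3, 5, 6

1. condition 'uses patrol vehicles' holds; firearms qualification 31 days ago vs limit 60 → met
2. condition 'deploys armed guards' holds; incident-reporting audit 99 days ago vs limit 90 → not met
3. condition 'provides executive protection' holds; use-of-force policy review 800 days ago vs limit 730 → not met
4. assault-and-battery coverage $180,000 ≥ $175,000 → met
5. state-licensed supervisors 0 < 2 → not met
6. client-site audit 605 days ago vs limit 540 → not met
7. certified firearms instructors 3 ≥ 3 → met
8. guards working without current registration 1 ≤ 1 → met
Not met: 2, 3, 5, 6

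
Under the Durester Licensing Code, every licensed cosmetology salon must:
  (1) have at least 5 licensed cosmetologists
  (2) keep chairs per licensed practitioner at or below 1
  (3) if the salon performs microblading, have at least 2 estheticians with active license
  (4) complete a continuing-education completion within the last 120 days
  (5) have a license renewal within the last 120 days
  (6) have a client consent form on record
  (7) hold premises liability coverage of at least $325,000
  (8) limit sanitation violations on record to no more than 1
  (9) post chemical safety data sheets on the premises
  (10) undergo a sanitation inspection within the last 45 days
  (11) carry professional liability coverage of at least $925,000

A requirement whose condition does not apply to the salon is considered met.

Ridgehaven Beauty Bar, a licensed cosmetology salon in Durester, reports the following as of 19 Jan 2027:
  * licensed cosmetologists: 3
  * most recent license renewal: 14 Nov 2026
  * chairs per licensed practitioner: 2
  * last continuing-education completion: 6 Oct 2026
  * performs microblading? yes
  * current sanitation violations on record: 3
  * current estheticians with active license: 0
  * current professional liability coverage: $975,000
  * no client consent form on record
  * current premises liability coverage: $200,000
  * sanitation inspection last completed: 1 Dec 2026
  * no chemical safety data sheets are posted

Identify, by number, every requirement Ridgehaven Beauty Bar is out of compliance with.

1. licensed cosmetologists 3 < 5 → not met
2. chairs per licensed practitioner 2 > 1 → not met
3. condition 'performs microblading' holds; estheticians with active license 0 < 2 → not met
4. continuing-education completion 105 days ago vs limit 120 → met
5. license renewal 66 days ago vs limit 120 → met
6. client consent form absent → not met
7. premises liability coverage $200,000 < $325,000 → not met
8. sanitation violations on record 3 > 1 → not met
9. chemical safety data sheets absent → not met
10. sanitation inspection 49 days ago vs limit 45 → not met
11. professional liability coverage $975,000 ≥ $925,000 → met
Not met: 1, 2, 3, 6, 7, 8, 9, 10

1, 2, 3, 6, 7, 8, 9, 10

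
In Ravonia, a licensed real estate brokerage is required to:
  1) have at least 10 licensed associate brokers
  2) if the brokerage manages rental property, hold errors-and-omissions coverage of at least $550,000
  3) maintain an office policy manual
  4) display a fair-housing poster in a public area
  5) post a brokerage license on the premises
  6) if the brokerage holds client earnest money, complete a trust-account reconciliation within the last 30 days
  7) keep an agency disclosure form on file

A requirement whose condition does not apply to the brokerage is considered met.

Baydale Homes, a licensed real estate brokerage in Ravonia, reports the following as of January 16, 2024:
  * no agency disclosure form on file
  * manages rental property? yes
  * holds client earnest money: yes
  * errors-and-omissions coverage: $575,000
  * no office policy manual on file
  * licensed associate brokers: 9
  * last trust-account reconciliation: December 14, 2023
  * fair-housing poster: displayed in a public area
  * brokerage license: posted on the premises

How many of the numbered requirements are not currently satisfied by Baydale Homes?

4

1. licensed associate brokers 9 < 10 → not met
2. condition 'manages rental property' holds; errors-and-omissions coverage $575,000 ≥ $550,000 → met
3. office policy manual absent → not met
4. fair-housing poster present → met
5. brokerage license present → met
6. condition 'holds client earnest money' holds; trust-account reconciliation 33 days ago vs limit 30 → not met
7. agency disclosure form absent → not met
Not met: 4 of 7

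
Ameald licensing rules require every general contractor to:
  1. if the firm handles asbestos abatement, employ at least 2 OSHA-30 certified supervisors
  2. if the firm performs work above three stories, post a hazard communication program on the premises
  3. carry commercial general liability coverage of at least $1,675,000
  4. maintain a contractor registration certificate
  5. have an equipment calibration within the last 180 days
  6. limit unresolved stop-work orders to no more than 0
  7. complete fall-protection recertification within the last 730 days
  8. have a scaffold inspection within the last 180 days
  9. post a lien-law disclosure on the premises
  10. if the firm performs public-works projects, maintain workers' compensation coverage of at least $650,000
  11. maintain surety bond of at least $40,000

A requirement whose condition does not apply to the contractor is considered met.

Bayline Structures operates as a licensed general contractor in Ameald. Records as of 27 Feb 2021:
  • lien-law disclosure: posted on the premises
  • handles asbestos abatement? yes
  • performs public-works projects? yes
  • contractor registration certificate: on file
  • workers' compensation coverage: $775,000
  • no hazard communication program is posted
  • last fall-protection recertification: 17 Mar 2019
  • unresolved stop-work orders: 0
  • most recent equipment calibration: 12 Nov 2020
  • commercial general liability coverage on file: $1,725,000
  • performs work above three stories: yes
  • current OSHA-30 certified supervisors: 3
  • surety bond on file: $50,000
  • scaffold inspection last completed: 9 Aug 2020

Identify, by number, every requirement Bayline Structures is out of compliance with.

2, 8

1. condition 'handles asbestos abatement' holds; OSHA-30 certified supervisors 3 ≥ 2 → met
2. condition 'performs work above three stories' holds; hazard communication program absent → not met
3. commercial general liability coverage $1,725,000 ≥ $1,675,000 → met
4. contractor registration certificate present → met
5. equipment calibration 107 days ago vs limit 180 → met
6. unresolved stop-work orders 0 ≤ 0 → met
7. fall-protection recertification 713 days ago vs limit 730 → met
8. scaffold inspection 202 days ago vs limit 180 → not met
9. lien-law disclosure present → met
10. condition 'performs public-works projects' holds; workers' compensation coverage $775,000 ≥ $650,000 → met
11. surety bond $50,000 ≥ $40,000 → met
Not met: 2, 8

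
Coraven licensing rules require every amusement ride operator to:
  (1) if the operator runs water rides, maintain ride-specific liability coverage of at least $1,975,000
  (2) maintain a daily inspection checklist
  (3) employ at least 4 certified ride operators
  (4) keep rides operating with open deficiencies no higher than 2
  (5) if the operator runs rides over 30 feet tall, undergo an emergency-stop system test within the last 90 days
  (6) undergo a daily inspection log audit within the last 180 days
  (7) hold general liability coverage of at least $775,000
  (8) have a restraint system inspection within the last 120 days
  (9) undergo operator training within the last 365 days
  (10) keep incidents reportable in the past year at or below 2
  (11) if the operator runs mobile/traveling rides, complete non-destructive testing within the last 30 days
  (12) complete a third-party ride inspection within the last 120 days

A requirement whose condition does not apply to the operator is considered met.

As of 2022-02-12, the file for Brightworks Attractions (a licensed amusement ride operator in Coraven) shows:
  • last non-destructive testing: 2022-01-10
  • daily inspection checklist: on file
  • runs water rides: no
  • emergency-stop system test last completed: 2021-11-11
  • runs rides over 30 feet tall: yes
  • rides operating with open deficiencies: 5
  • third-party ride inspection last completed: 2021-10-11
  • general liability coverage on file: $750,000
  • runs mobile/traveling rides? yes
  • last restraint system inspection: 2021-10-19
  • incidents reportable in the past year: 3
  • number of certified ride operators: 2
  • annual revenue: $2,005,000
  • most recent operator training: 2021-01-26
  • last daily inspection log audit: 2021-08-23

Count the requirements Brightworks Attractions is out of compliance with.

8

1. condition 'runs water rides' does not hold → requirement n/a → met
2. daily inspection checklist present → met
3. certified ride operators 2 < 4 → not met
4. rides operating with open deficiencies 5 > 2 → not met
5. condition 'runs rides over 30 feet tall' holds; emergency-stop system test 93 days ago vs limit 90 → not met
6. daily inspection log audit 173 days ago vs limit 180 → met
7. general liability coverage $750,000 < $775,000 → not met
8. restraint system inspection 116 days ago vs limit 120 → met
9. operator training 382 days ago vs limit 365 → not met
10. incidents reportable in the past year 3 > 2 → not met
11. condition 'runs mobile/traveling rides' holds; non-destructive testing 33 days ago vs limit 30 → not met
12. third-party ride inspection 124 days ago vs limit 120 → not met
Not met: 8 of 12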